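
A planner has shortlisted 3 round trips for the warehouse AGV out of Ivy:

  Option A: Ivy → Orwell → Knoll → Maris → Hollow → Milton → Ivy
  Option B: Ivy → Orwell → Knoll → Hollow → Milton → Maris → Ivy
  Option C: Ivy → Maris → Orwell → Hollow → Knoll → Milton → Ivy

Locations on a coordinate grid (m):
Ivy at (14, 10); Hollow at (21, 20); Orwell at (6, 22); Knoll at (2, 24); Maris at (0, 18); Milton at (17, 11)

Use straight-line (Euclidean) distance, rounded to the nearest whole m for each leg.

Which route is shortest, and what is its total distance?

Option A: 14 + 4 + 6 + 21 + 10 + 3 = 58
Option B: 14 + 4 + 19 + 10 + 18 + 16 = 81
Option C: 16 + 7 + 15 + 19 + 20 + 3 = 80

Shortest is Option A, total 58 m.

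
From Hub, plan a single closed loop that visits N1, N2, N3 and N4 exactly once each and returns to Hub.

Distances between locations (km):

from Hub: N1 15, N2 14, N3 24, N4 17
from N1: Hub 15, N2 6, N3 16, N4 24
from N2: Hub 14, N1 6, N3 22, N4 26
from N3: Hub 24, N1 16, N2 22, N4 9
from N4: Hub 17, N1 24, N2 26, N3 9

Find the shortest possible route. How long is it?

Shortest round trip = 62 km.

There are 12 distinct closed tours to check (reversals are equivalent).
Hub - N1 - N2 - N3 - N4 - Hub: 15+6+22+9+17 = 69
Hub - N1 - N2 - N4 - N3 - Hub: 15+6+26+9+24 = 80
Hub - N1 - N3 - N2 - N4 - Hub: 15+16+22+26+17 = 96
Hub - N1 - N3 - N4 - N2 - Hub: 15+16+9+26+14 = 80
Hub - N1 - N4 - N2 - N3 - Hub: 15+24+26+22+24 = 111
Hub - N1 - N4 - N3 - N2 - Hub: 15+24+9+22+14 = 84
Hub - N2 - N1 - N3 - N4 - Hub: 14+6+16+9+17 = 62
Hub - N2 - N1 - N4 - N3 - Hub: 14+6+24+9+24 = 77
Hub - N2 - N3 - N1 - N4 - Hub: 14+22+16+24+17 = 93
Hub - N2 - N4 - N1 - N3 - Hub: 14+26+24+16+24 = 104
Hub - N3 - N1 - N2 - N4 - Hub: 24+16+6+26+17 = 89
Hub - N3 - N2 - N1 - N4 - Hub: 24+22+6+24+17 = 93
The minimum is 62.
One optimal route: Hub → N2 → N1 → N3 → N4 → Hub (or its reverse).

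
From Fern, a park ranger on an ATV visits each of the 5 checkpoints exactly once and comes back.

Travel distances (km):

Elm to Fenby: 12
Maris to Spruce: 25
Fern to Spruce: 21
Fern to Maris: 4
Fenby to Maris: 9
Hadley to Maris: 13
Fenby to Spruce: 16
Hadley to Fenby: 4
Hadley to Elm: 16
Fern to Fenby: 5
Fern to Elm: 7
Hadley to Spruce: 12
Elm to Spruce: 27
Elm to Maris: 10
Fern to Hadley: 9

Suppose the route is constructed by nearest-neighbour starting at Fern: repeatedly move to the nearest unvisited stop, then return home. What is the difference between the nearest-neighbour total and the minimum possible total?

From Fern: Maris=4, Fenby=5, Elm=7, Hadley=9, Spruce=21 → choose Maris (4).
From Maris: Fenby=9, Elm=10, Hadley=13, Spruce=25 → choose Fenby (9).
From Fenby: Hadley=4, Elm=12, Spruce=16 → choose Hadley (4).
From Hadley: Spruce=12, Elm=16 → choose Spruce (12).
From Spruce: Elm=27 → choose Elm (27).
NN route Fern → Maris → Fenby → Hadley → Spruce → Elm → Fern costs 63.
Optimal: Fern → Fenby → Hadley → Spruce → Elm → Maris → Fern costs 62 (by enumerating all 60 distinct tours).
Excess = 63 − 62 = 1.

The nearest-neighbour route is 1 km longer than optimal.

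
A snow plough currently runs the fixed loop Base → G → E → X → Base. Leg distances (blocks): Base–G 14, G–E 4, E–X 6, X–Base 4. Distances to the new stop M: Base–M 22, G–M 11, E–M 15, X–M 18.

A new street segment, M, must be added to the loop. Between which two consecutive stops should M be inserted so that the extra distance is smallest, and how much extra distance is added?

+19 blocks — insert M between Base and G.

Insertion cost between consecutive stops i–j is d(i,M) + d(M,j) − d(i,j):
  between Base and G: 22 + 11 − 14 = 19
  between G and E: 11 + 15 − 4 = 22
  between E and X: 15 + 18 − 6 = 27
  between X and Base: 18 + 22 − 4 = 36
Cheapest insertion is between Base and G, adding 19.
New total = 28 + 19 = 47.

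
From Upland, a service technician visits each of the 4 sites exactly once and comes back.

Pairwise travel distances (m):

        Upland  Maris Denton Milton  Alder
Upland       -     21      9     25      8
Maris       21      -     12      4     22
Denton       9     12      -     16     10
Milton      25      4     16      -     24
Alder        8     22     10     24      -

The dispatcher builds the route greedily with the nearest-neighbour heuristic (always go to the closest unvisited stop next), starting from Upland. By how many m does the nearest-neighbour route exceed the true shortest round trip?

From Upland: Alder=8, Denton=9, Maris=21, Milton=25 → choose Alder (8).
From Alder: Denton=10, Maris=22, Milton=24 → choose Denton (10).
From Denton: Maris=12, Milton=16 → choose Maris (12).
From Maris: Milton=4 → choose Milton (4).
NN route Upland → Alder → Denton → Maris → Milton → Upland costs 59.
Optimal: Upland → Denton → Maris → Milton → Alder → Upland costs 57 (by enumerating all 12 distinct tours).
Excess = 59 − 57 = 2.

The nearest-neighbour route is 2 m longer than optimal.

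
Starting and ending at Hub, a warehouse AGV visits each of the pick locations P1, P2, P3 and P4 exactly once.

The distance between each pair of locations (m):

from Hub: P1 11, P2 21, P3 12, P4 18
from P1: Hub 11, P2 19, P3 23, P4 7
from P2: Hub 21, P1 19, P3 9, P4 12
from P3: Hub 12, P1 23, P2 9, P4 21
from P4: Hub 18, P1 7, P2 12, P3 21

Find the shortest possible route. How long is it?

Shortest round trip = 51 m.

With 4 stops there are 4!/2 = 12 distinct round trips (a route and its reverse cost the same).
Hub → P1 → P2 → P3 → P4 → Hub: 11+19+9+21+18 = 78
Hub → P1 → P2 → P4 → P3 → Hub: 11+19+12+21+12 = 75
Hub → P1 → P3 → P2 → P4 → Hub: 11+23+9+12+18 = 73
Hub → P1 → P3 → P4 → P2 → Hub: 11+23+21+12+21 = 88
Hub → P1 → P4 → P2 → P3 → Hub: 11+7+12+9+12 = 51
Hub → P1 → P4 → P3 → P2 → Hub: 11+7+21+9+21 = 69
Hub → P2 → P1 → P3 → P4 → Hub: 21+19+23+21+18 = 102
Hub → P2 → P1 → P4 → P3 → Hub: 21+19+7+21+12 = 80
Hub → P2 → P3 → P1 → P4 → Hub: 21+9+23+7+18 = 78
Hub → P2 → P4 → P1 → P3 → Hub: 21+12+7+23+12 = 75
Hub → P3 → P1 → P2 → P4 → Hub: 12+23+19+12+18 = 84
Hub → P3 → P2 → P1 → P4 → Hub: 12+9+19+7+18 = 65
The minimum is 51.
One optimal route: Hub → P1 → P4 → P2 → P3 → Hub (or its reverse).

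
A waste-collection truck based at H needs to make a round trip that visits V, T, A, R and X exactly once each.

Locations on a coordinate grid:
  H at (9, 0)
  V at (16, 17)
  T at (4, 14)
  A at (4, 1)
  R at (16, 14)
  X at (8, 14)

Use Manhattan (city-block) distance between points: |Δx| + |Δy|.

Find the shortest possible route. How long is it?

With 5 stops there are 5!/2 = 60 distinct round trips (a route and its reverse cost the same).
H-V-T-A-R-X-H: 24+15+13+25+8+15 = 100
H-V-T-A-X-R-H: 24+15+13+17+8+21 = 98
H-V-T-R-A-X-H: 24+15+12+25+17+15 = 108
H-V-T-R-X-A-H: 24+15+12+8+17+6 = 82
H-V-T-X-A-R-H: 24+15+4+17+25+21 = 106
H-V-T-X-R-A-H: 24+15+4+8+25+6 = 82
H-V-A-T-R-X-H: 24+28+13+12+8+15 = 100
H-V-A-T-X-R-H: 24+28+13+4+8+21 = 98
H-V-A-R-T-X-H: 24+28+25+12+4+15 = 108
H-V-A-R-X-T-H: 24+28+25+8+4+19 = 108
H-V-A-X-T-R-H: 24+28+17+4+12+21 = 106
H-V-A-X-R-T-H: 24+28+17+8+12+19 = 108
H-V-R-T-A-X-H: 24+3+12+13+17+15 = 84
H-V-R-T-X-A-H: 24+3+12+4+17+6 = 66
… (46 more)
H-V-R-X-T-A-H: 24+3+8+4+13+6 = 58  ← best
The minimum is 58.
One optimal route: H → V → R → X → T → A → H (or its reverse).

Shortest round trip = 58.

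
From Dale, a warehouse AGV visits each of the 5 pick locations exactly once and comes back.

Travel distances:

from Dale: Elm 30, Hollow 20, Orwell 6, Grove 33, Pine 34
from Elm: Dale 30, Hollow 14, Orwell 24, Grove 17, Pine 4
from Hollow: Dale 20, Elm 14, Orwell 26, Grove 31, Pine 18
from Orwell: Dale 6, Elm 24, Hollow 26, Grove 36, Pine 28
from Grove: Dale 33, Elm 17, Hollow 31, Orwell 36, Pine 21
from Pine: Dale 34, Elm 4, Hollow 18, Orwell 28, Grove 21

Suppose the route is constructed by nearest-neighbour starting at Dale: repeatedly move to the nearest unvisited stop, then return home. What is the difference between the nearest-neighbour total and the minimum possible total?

15 longer than the optimal tour.

From Dale: Orwell=6, Hollow=20, Elm=30, Grove=33, Pine=34 → choose Orwell (6).
From Orwell: Elm=24, Hollow=26, Pine=28, Grove=36 → choose Elm (24).
From Elm: Pine=4, Hollow=14, Grove=17 → choose Pine (4).
From Pine: Hollow=18, Grove=21 → choose Hollow (18).
From Hollow: Grove=31 → choose Grove (31).
NN route Dale → Orwell → Elm → Pine → Hollow → Grove → Dale costs 116.
Optimal: Dale → Hollow → Elm → Pine → Grove → Orwell → Dale costs 101 (by enumerating all 60 distinct tours).
Excess = 116 − 101 = 15.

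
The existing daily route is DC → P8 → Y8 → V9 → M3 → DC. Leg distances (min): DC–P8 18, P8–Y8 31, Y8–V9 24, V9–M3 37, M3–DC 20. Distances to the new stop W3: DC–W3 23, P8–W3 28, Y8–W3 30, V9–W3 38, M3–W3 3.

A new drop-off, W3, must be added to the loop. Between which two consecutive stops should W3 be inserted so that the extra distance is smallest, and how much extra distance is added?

Insertion cost between consecutive stops i–j is d(i,W3) + d(W3,j) − d(i,j):
  between DC and P8: 23 + 28 − 18 = 33
  between P8 and Y8: 28 + 30 − 31 = 27
  between Y8 and V9: 30 + 38 − 24 = 44
  between V9 and M3: 38 + 3 − 37 = 4
  between M3 and DC: 3 + 23 − 20 = 6
Cheapest insertion is between V9 and M3, adding 4.
New total = 130 + 4 = 134.

Minimum extra distance: 4 min, inserting W3 between V9 and M3.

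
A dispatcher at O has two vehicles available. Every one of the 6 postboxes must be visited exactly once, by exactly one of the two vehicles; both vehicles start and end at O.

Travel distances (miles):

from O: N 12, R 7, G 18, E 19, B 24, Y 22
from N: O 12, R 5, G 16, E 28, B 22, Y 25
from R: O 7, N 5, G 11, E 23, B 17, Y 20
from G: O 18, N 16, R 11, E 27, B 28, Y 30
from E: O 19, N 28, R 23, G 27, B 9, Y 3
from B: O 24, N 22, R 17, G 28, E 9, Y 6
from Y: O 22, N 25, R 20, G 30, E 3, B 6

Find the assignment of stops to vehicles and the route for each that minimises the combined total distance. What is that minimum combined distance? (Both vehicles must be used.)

Check every non-empty split of the stops between the two vehicles; for each half take its own optimal tour:
  {N} + {R, G, E, B, Y}: 24 + 74 = 98
  {R} + {N, G, E, B, Y}: 14 + 84 = 98
  {N, R} + {G, E, B, Y}: 24 + 74 = 98
  {G} + {N, R, E, B, Y}: 36 + 62 = 98
  {N, G} + {R, E, B, Y}: 46 + 52 = 98
  {R, G} + {N, E, B, Y}: 36 + 62 = 98
  … (31 splits in total)
Best: vehicle 1 O → N → O = 24; vehicle 2 O → R → G → B → Y → E → O = 74; combined 98.

98 miles — the smallest possible combined total.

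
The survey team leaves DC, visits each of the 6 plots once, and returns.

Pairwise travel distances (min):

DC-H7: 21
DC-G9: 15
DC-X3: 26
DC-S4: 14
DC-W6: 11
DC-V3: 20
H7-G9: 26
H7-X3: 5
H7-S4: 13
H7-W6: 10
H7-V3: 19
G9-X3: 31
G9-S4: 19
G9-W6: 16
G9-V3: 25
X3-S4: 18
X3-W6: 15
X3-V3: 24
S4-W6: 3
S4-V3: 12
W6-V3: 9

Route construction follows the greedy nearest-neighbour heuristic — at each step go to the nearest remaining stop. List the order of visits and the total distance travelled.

DC → [W6:11 / S4:14 / G9:15 / V3:20 / H7:21 / X3:26] → W6 (11)
W6 → [S4:3 / V3:9 / H7:10 / X3:15 / G9:16] → S4 (3)
S4 → [V3:12 / H7:13 / X3:18 / G9:19] → V3 (12)
V3 → [H7:19 / X3:24 / G9:25] → H7 (19)
H7 → [X3:5 / G9:26] → X3 (5)
X3 → [G9:31] → G9 (31)
Return G9→DC: 15.
Total = 11 + 3 + 12 + 19 + 5 + 31 + 15 = 96.

Nearest-neighbour total = 96 min; route DC → W6 → S4 → V3 → H7 → X3 → G9 → DC.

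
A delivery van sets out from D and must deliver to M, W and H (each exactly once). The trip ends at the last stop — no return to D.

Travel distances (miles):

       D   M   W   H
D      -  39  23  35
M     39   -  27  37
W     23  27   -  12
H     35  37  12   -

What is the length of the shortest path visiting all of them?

There are 3! = 6 possible orderings.
D - M - W - H: 39+27+12 = 78
D - M - H - W: 39+37+12 = 88
D - W - M - H: 23+27+37 = 87
D - W - H - M: 23+12+37 = 72
D - H - M - W: 35+37+27 = 99
D - H - W - M: 35+12+27 = 74
The minimum is 72.
One shortest path: D → W → H → M.

Minimum one-way distance = 72 miles.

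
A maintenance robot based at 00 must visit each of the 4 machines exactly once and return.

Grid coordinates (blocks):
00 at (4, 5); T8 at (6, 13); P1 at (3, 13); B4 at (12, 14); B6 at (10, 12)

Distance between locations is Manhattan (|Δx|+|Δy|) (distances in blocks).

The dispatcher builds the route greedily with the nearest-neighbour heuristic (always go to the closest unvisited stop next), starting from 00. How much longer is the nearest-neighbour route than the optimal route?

00: P1=9, T8=10, B6=13, B4=17 ⇒ P1
P1: T8=3, B6=8, B4=10 ⇒ T8
T8: B6=5, B4=7 ⇒ B6
B6: B4=4 ⇒ B4
NN route 00 → P1 → T8 → B6 → B4 → 00 costs 38.
Optimal: 00 → P1 → T8 → B4 → B6 → 00 costs 36 (by enumerating all 12 distinct tours).
Excess = 38 − 36 = 2.

2 blocks longer than the optimal tour.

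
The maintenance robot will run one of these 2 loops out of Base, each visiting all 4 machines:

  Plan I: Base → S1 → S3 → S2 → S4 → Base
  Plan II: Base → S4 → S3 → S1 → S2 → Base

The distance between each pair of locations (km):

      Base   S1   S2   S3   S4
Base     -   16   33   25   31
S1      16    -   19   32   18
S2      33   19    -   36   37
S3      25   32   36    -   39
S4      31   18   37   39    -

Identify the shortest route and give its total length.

Shortest is Plan I, total 152 km.

Plan I: 16 + 32 + 36 + 37 + 31 = 152
Plan II: 31 + 39 + 32 + 19 + 33 = 154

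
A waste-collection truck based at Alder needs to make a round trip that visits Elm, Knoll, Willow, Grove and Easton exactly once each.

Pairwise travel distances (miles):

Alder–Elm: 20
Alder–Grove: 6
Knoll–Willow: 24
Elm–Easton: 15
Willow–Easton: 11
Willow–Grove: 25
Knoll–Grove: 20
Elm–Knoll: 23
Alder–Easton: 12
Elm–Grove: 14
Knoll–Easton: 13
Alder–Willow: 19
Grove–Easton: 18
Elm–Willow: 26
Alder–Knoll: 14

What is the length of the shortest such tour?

84 miles — the shortest possible round trip.

With 5 stops there are 5!/2 = 60 distinct round trips (a route and its reverse cost the same).
Alder - Elm - Knoll - Willow - Grove - Easton - Alder: 20+23+24+25+18+12 = 122
Alder - Elm - Knoll - Willow - Easton - Grove - Alder: 20+23+24+11+18+6 = 102
Alder - Elm - Knoll - Grove - Willow - Easton - Alder: 20+23+20+25+11+12 = 111
Alder - Elm - Knoll - Grove - Easton - Willow - Alder: 20+23+20+18+11+19 = 111
Alder - Elm - Knoll - Easton - Willow - Grove - Alder: 20+23+13+11+25+6 = 98
Alder - Elm - Knoll - Easton - Grove - Willow - Alder: 20+23+13+18+25+19 = 118
Alder - Elm - Willow - Knoll - Grove - Easton - Alder: 20+26+24+20+18+12 = 120
Alder - Elm - Willow - Knoll - Easton - Grove - Alder: 20+26+24+13+18+6 = 107
Alder - Elm - Willow - Grove - Knoll - Easton - Alder: 20+26+25+20+13+12 = 116
Alder - Elm - Willow - Grove - Easton - Knoll - Alder: 20+26+25+18+13+14 = 116
Alder - Elm - Willow - Easton - Knoll - Grove - Alder: 20+26+11+13+20+6 = 96
Alder - Elm - Willow - Easton - Grove - Knoll - Alder: 20+26+11+18+20+14 = 109
Alder - Elm - Grove - Knoll - Willow - Easton - Alder: 20+14+20+24+11+12 = 101
Alder - Elm - Grove - Knoll - Easton - Willow - Alder: 20+14+20+13+11+19 = 97
… (46 more)
Alder - Knoll - Willow - Easton - Elm - Grove - Alder: 14+24+11+15+14+6 = 84  ← best
The minimum is 84.
One optimal route: Alder → Knoll → Willow → Easton → Elm → Grove → Alder (or its reverse).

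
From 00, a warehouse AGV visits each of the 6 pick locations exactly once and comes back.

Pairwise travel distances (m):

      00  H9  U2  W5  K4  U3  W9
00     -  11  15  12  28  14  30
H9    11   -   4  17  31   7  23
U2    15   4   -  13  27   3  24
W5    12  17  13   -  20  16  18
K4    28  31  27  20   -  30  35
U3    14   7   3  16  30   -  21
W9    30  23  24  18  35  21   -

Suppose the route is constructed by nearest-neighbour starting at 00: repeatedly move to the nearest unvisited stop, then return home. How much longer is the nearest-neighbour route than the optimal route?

Excess over optimum: 10 m.

00: H9=11, W5=12, U3=14, U2=15, K4=28, W9=30 ⇒ H9
H9: U2=4, U3=7, W5=17, W9=23, K4=31 ⇒ U2
U2: U3=3, W5=13, W9=24, K4=27 ⇒ U3
U3: W5=16, W9=21, K4=30 ⇒ W5
W5: W9=18, K4=20 ⇒ W9
W9: K4=35 ⇒ K4
NN route 00 → H9 → U2 → U3 → W5 → W9 → K4 → 00 costs 115.
Optimal: 00 → H9 → U2 → U3 → W9 → W5 → K4 → 00 costs 105 (by enumerating all 360 distinct tours).
Excess = 115 − 105 = 10.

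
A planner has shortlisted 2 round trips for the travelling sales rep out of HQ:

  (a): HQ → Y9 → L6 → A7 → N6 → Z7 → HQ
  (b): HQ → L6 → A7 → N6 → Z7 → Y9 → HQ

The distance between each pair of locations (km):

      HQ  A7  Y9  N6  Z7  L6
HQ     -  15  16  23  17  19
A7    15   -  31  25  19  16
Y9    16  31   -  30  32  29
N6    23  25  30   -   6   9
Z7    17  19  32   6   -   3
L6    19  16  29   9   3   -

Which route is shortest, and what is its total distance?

Shortest is (a), total 109 km.

(a): 16 + 29 + 16 + 25 + 6 + 17 = 109
(b): 19 + 16 + 25 + 6 + 32 + 16 = 114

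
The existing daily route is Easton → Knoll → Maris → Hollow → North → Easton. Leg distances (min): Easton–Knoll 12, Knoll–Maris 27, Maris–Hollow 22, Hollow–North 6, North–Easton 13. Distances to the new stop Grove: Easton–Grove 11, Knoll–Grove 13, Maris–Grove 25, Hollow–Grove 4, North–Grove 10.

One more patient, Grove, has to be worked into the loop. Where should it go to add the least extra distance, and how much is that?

+7 min — insert Grove between Maris and Hollow.

Insertion cost between consecutive stops i–j is d(i,Grove) + d(Grove,j) − d(i,j):
  between Easton and Knoll: 11 + 13 − 12 = 12
  between Knoll and Maris: 13 + 25 − 27 = 11
  between Maris and Hollow: 25 + 4 − 22 = 7
  between Hollow and North: 4 + 10 − 6 = 8
  between North and Easton: 10 + 11 − 13 = 8
Cheapest insertion is between Maris and Hollow, adding 7.
New total = 80 + 7 = 87.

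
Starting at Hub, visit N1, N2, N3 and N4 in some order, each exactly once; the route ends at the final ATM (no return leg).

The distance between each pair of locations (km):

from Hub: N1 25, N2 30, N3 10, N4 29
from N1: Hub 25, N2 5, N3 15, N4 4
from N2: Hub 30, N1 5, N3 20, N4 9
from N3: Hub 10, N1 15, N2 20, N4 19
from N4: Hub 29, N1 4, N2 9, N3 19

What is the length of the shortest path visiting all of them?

38 km — the minimum one-way total.

There are 4! = 24 possible orderings.
Hub → N1 → N2 → N3 → N4: 25+5+20+19 = 69
Hub → N1 → N2 → N4 → N3: 25+5+9+19 = 58
Hub → N1 → N3 → N2 → N4: 25+15+20+9 = 69
Hub → N1 → N3 → N4 → N2: 25+15+19+9 = 68
Hub → N1 → N4 → N2 → N3: 25+4+9+20 = 58
Hub → N1 → N4 → N3 → N2: 25+4+19+20 = 68
Hub → N2 → N1 → N3 → N4: 30+5+15+19 = 69
Hub → N2 → N1 → N4 → N3: 30+5+4+19 = 58
Hub → N2 → N3 → N1 → N4: 30+20+15+4 = 69
Hub → N2 → N3 → N4 → N1: 30+20+19+4 = 73
Hub → N2 → N4 → N1 → N3: 30+9+4+15 = 58
Hub → N2 → N4 → N3 → N1: 30+9+19+15 = 73
Hub → N3 → N1 → N2 → N4: 10+15+5+9 = 39
Hub → N3 → N1 → N4 → N2: 10+15+4+9 = 38
… (10 more)
The minimum is 38.
One shortest path: Hub → N3 → N1 → N4 → N2.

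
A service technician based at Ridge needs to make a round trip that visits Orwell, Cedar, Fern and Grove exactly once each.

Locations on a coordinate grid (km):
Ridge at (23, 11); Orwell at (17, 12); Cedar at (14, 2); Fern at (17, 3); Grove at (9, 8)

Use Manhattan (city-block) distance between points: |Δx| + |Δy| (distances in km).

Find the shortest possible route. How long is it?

Shortest round trip = 48 km.

Ridge-Orwell-Cedar-Fern-Grove-Ridge: 7+13+4+13+17 = 54
Ridge-Orwell-Cedar-Grove-Fern-Ridge: 7+13+11+13+14 = 58
Ridge-Orwell-Fern-Cedar-Grove-Ridge: 7+9+4+11+17 = 48
Ridge-Orwell-Fern-Grove-Cedar-Ridge: 7+9+13+11+18 = 58
Ridge-Orwell-Grove-Cedar-Fern-Ridge: 7+12+11+4+14 = 48
Ridge-Orwell-Grove-Fern-Cedar-Ridge: 7+12+13+4+18 = 54
Ridge-Cedar-Orwell-Fern-Grove-Ridge: 18+13+9+13+17 = 70
Ridge-Cedar-Orwell-Grove-Fern-Ridge: 18+13+12+13+14 = 70
Ridge-Cedar-Fern-Orwell-Grove-Ridge: 18+4+9+12+17 = 60
Ridge-Cedar-Grove-Orwell-Fern-Ridge: 18+11+12+9+14 = 64
Ridge-Fern-Orwell-Cedar-Grove-Ridge: 14+9+13+11+17 = 64
Ridge-Fern-Cedar-Orwell-Grove-Ridge: 14+4+13+12+17 = 60
The minimum is 48.
One optimal route: Ridge → Orwell → Fern → Cedar → Grove → Ridge (or its reverse).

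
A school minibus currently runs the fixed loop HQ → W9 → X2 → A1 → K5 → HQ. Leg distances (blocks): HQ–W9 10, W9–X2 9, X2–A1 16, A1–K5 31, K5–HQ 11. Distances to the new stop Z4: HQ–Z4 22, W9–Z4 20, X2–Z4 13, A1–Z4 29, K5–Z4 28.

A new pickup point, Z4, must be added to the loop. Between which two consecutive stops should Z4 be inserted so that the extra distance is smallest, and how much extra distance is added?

Insertion cost between consecutive stops i–j is d(i,Z4) + d(Z4,j) − d(i,j):
  between HQ and W9: 22 + 20 − 10 = 32
  between W9 and X2: 20 + 13 − 9 = 24
  between X2 and A1: 13 + 29 − 16 = 26
  between A1 and K5: 29 + 28 − 31 = 26
  between K5 and HQ: 28 + 22 − 11 = 39
Cheapest insertion is between W9 and X2, adding 24.
New total = 77 + 24 = 101.

+24 blocks — insert Z4 between W9 and X2.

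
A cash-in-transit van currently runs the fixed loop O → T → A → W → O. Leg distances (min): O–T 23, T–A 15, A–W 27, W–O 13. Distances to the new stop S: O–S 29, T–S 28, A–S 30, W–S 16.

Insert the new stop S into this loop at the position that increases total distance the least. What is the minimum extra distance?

Insertion cost between consecutive stops i–j is d(i,S) + d(S,j) − d(i,j):
  between O and T: 29 + 28 − 23 = 34
  between T and A: 28 + 30 − 15 = 43
  between A and W: 30 + 16 − 27 = 19
  between W and O: 16 + 29 − 13 = 32
Cheapest insertion is between A and W, adding 19.
New total = 78 + 19 = 97.

Minimum extra distance: 19 min, inserting S between A and W.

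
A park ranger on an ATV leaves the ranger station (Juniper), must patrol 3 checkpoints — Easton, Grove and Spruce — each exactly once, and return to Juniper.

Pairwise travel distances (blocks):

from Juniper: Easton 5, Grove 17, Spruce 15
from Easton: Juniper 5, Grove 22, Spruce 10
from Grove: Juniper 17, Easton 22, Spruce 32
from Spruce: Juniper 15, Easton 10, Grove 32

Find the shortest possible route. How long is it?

With 3 stops there are 3!/2 = 3 distinct round trips (a route and its reverse cost the same).
Juniper → Easton → Grove → Spruce → Juniper: 5+22+32+15 = 74
Juniper → Easton → Spruce → Grove → Juniper: 5+10+32+17 = 64
Juniper → Grove → Easton → Spruce → Juniper: 17+22+10+15 = 64
The minimum is 64.
One optimal route: Juniper → Easton → Spruce → Grove → Juniper (or its reverse).

Minimum total distance: 64 blocks.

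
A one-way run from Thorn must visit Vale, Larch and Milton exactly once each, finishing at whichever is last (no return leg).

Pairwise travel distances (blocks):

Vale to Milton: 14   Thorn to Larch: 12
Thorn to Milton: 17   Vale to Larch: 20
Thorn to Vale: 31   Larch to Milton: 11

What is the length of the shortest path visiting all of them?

There are 3! = 6 possible orderings.
Thorn - Vale - Larch - Milton: 31+20+11 = 62
Thorn - Vale - Milton - Larch: 31+14+11 = 56
Thorn - Larch - Vale - Milton: 12+20+14 = 46
Thorn - Larch - Milton - Vale: 12+11+14 = 37
Thorn - Milton - Vale - Larch: 17+14+20 = 51
Thorn - Milton - Larch - Vale: 17+11+20 = 48
The minimum is 37.
One shortest path: Thorn → Larch → Milton → Vale.

37 blocks — the minimum one-way total.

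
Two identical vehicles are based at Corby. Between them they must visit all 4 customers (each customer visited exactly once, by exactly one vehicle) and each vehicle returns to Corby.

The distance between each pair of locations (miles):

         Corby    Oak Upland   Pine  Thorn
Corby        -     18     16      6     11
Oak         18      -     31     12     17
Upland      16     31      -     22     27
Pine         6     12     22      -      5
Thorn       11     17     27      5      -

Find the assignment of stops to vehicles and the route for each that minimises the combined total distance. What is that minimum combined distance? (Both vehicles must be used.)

78 miles — the smallest possible combined total.

There are 2^3 − 1 = 7 ways to divide the 4 stops into two non-empty groups. For each, the best each vehicle can do is its own shortest tour through its group:
  {Oak} + {Upland, Pine, Thorn}: 36 + 54 = 90
  {Upland} + {Oak, Pine, Thorn}: 32 + 46 = 78
  {Oak, Upland} + {Pine, Thorn}: 65 + 22 = 87
  {Pine} + {Oak, Upland, Thorn}: 12 + 75 = 87
  {Oak, Pine} + {Upland, Thorn}: 36 + 54 = 90
  {Upland, Pine} + {Oak, Thorn}: 44 + 46 = 90
  … (7 splits in total)
Best: vehicle 1 Corby → Upland → Corby = 32; vehicle 2 Corby → Oak → Pine → Thorn → Corby = 46; combined 78.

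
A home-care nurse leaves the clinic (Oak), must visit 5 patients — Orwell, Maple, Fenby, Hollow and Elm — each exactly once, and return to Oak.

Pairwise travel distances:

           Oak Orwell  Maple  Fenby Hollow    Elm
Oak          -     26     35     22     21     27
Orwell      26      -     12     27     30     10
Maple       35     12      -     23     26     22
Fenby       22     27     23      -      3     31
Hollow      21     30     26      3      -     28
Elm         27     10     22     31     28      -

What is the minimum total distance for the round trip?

Minimum total distance: 96.

Oak-Orwell-Maple-Fenby-Hollow-Elm-Oak: 26+12+23+3+28+27 = 119
Oak-Orwell-Maple-Fenby-Elm-Hollow-Oak: 26+12+23+31+28+21 = 141
Oak-Orwell-Maple-Hollow-Fenby-Elm-Oak: 26+12+26+3+31+27 = 125
Oak-Orwell-Maple-Hollow-Elm-Fenby-Oak: 26+12+26+28+31+22 = 145
Oak-Orwell-Maple-Elm-Fenby-Hollow-Oak: 26+12+22+31+3+21 = 115
Oak-Orwell-Maple-Elm-Hollow-Fenby-Oak: 26+12+22+28+3+22 = 113
Oak-Orwell-Fenby-Maple-Hollow-Elm-Oak: 26+27+23+26+28+27 = 157
Oak-Orwell-Fenby-Maple-Elm-Hollow-Oak: 26+27+23+22+28+21 = 147
Oak-Orwell-Fenby-Hollow-Maple-Elm-Oak: 26+27+3+26+22+27 = 131
Oak-Orwell-Fenby-Hollow-Elm-Maple-Oak: 26+27+3+28+22+35 = 141
Oak-Orwell-Fenby-Elm-Maple-Hollow-Oak: 26+27+31+22+26+21 = 153
Oak-Orwell-Fenby-Elm-Hollow-Maple-Oak: 26+27+31+28+26+35 = 173
Oak-Orwell-Hollow-Maple-Fenby-Elm-Oak: 26+30+26+23+31+27 = 163
Oak-Orwell-Hollow-Maple-Elm-Fenby-Oak: 26+30+26+22+31+22 = 157
… (46 more)
Oak-Hollow-Fenby-Maple-Orwell-Elm-Oak: 21+3+23+12+10+27 = 96  ← best
The minimum is 96.
One optimal route: Oak → Hollow → Fenby → Maple → Orwell → Elm → Oak (or its reverse).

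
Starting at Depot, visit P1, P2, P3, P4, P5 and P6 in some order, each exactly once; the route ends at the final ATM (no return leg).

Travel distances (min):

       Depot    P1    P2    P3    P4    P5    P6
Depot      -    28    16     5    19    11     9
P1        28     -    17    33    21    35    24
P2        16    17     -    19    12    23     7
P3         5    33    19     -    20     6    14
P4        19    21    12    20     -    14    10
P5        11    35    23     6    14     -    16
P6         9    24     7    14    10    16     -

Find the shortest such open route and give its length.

Shortest open route: 59 min.

There are 6! = 720 possible orderings.
Depot→P1→P2→P3→P4→P5→P6: 28+17+19+20+14+16 = 114
Depot→P1→P2→P3→P4→P6→P5: 28+17+19+20+10+16 = 110
Depot→P1→P2→P3→P5→P4→P6: 28+17+19+6+14+10 = 94
Depot→P1→P2→P3→P5→P6→P4: 28+17+19+6+16+10 = 96
Depot→P1→P2→P3→P6→P4→P5: 28+17+19+14+10+14 = 102
Depot→P1→P2→P3→P6→P5→P4: 28+17+19+14+16+14 = 108
Depot→P1→P2→P4→P3→P5→P6: 28+17+12+20+6+16 = 99
Depot→P1→P2→P4→P3→P6→P5: 28+17+12+20+14+16 = 107
… (712 more)
Depot→P3→P5→P4→P6→P2→P1: 5+6+14+10+7+17 = 59  ← best
The minimum is 59.
One shortest path: Depot → P3 → P5 → P4 → P6 → P2 → P1.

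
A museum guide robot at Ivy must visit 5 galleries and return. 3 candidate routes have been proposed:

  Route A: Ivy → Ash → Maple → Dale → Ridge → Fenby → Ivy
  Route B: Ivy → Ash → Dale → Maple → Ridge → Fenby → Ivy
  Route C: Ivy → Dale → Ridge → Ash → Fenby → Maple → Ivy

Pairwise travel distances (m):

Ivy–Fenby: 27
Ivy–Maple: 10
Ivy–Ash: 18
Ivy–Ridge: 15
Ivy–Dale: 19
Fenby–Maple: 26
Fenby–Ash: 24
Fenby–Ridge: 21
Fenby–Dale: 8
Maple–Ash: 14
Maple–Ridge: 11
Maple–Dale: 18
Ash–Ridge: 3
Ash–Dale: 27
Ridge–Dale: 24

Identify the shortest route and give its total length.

Shortest is Route C, total 106 m.

Route A: 18 + 14 + 18 + 24 + 21 + 27 = 122
Route B: 18 + 27 + 18 + 11 + 21 + 27 = 122
Route C: 19 + 24 + 3 + 24 + 26 + 10 = 106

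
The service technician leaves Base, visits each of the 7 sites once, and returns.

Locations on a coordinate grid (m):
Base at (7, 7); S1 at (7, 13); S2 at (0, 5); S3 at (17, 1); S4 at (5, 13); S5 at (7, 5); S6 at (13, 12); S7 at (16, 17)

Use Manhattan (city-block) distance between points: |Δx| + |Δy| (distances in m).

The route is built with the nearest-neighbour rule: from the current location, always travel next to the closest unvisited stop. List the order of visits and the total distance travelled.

Base → [S5:2 / S1:6 / S4:8 / S2:9 / S6:11 / S3:16 / S7:19] → S5 (2)
S5 → [S2:7 / S1:8 / S4:10 / S6:13 / S3:14 / S7:21] → S2 (7)
S2 → [S4:13 / S1:15 / S6:20 / S3:21 / S7:28] → S4 (13)
S4 → [S1:2 / S6:9 / S7:15 / S3:24] → S1 (2)
S1 → [S6:7 / S7:13 / S3:22] → S6 (7)
S6 → [S7:8 / S3:15] → S7 (8)
S7 → [S3:17] → S3 (17)
Return S3→Base: 16.
Total = 2 + 7 + 13 + 2 + 7 + 8 + 17 + 16 = 72.

72 m along Base → S5 → S2 → S4 → S1 → S6 → S7 → S3 → Base.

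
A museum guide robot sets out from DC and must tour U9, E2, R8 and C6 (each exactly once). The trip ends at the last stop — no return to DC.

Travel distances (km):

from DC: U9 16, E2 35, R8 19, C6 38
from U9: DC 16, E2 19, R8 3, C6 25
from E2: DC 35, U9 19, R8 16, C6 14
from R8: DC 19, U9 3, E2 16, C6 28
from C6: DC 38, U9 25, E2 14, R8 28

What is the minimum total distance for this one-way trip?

Shortest open route: 49 km.

There are 4! = 24 possible orderings.
DC → U9 → E2 → R8 → C6: 16+19+16+28 = 79
DC → U9 → E2 → C6 → R8: 16+19+14+28 = 77
DC → U9 → R8 → E2 → C6: 16+3+16+14 = 49
DC → U9 → R8 → C6 → E2: 16+3+28+14 = 61
DC → U9 → C6 → E2 → R8: 16+25+14+16 = 71
DC → U9 → C6 → R8 → E2: 16+25+28+16 = 85
DC → E2 → U9 → R8 → C6: 35+19+3+28 = 85
DC → E2 → U9 → C6 → R8: 35+19+25+28 = 107
DC → E2 → R8 → U9 → C6: 35+16+3+25 = 79
DC → E2 → R8 → C6 → U9: 35+16+28+25 = 104
DC → E2 → C6 → U9 → R8: 35+14+25+3 = 77
DC → E2 → C6 → R8 → U9: 35+14+28+3 = 80
DC → R8 → U9 → E2 → C6: 19+3+19+14 = 55
DC → R8 → U9 → C6 → E2: 19+3+25+14 = 61
… (10 more)
The minimum is 49.
One shortest path: DC → U9 → R8 → E2 → C6.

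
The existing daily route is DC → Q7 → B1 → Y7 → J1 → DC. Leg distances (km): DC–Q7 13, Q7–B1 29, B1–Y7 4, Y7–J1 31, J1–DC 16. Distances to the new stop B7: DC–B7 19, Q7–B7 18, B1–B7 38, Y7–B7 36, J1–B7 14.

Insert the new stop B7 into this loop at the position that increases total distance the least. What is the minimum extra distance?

Adding 17 km by placing B7 on the J1–DC leg.

Insertion cost between consecutive stops i–j is d(i,B7) + d(B7,j) − d(i,j):
  between DC and Q7: 19 + 18 − 13 = 24
  between Q7 and B1: 18 + 38 − 29 = 27
  between B1 and Y7: 38 + 36 − 4 = 70
  between Y7 and J1: 36 + 14 − 31 = 19
  between J1 and DC: 14 + 19 − 16 = 17
Cheapest insertion is between J1 and DC, adding 17.
New total = 93 + 17 = 110.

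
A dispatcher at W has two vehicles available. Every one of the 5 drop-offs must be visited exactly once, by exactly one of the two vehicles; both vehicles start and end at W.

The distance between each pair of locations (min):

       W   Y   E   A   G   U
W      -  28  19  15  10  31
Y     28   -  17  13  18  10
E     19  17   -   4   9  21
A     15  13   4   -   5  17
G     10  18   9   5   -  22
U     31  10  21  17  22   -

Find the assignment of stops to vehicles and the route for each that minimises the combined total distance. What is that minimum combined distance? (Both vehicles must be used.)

Minimum combined distance: 97 min.

Try each way of splitting the stops between the two vehicles (each non-empty) and, for each split, find the best tour for each vehicle:
  {Y} + {E, A, G, U}: 56 + 71 = 127
  {E} + {Y, A, G, U}: 38 + 69 = 107
  {Y, E} + {A, G, U}: 64 + 63 = 127
  {A} + {Y, E, G, U}: 30 + 77 = 107
  {Y, A} + {E, G, U}: 56 + 71 = 127
  {E, A} + {Y, G, U}: 38 + 69 = 107
  … (15 splits in total)
  {G} + {Y, E, A, U}: 20 + 77 = 97  ← best
Best: vehicle 1 W → G → W = 20; vehicle 2 W → E → A → Y → U → W = 77; combined 97.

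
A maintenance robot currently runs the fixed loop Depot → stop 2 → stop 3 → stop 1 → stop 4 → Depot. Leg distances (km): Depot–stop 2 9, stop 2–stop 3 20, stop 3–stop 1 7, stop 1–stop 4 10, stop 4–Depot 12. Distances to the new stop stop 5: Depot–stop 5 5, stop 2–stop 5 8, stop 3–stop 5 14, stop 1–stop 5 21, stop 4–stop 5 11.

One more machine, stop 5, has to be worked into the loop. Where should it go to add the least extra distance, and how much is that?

Insertion cost between consecutive stops i–j is d(i,stop 5) + d(stop 5,j) − d(i,j):
  between Depot and stop 2: 5 + 8 − 9 = 4
  between stop 2 and stop 3: 8 + 14 − 20 = 2
  between stop 3 and stop 1: 14 + 21 − 7 = 28
  between stop 1 and stop 4: 21 + 11 − 10 = 22
  between stop 4 and Depot: 11 + 5 − 12 = 4
Cheapest insertion is between stop 2 and stop 3, adding 2.
New total = 58 + 2 = 60.

Minimum extra distance: 2 km, inserting stop 5 between stop 2 and stop 3.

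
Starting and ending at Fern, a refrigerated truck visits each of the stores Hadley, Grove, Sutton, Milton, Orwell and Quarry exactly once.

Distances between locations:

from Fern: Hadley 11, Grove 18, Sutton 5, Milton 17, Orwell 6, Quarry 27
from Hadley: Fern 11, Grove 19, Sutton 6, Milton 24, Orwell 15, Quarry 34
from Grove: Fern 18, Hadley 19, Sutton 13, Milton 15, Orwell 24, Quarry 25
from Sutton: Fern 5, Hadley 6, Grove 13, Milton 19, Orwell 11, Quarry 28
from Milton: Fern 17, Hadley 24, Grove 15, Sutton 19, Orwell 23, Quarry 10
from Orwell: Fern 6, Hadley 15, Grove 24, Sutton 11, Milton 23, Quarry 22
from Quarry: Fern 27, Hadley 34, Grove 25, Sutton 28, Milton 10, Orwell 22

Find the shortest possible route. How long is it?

Fern - Hadley - Grove - Sutton - Milton - Orwell - Quarry - Fern: 11+19+13+19+23+22+27 = 134
Fern - Hadley - Grove - Sutton - Milton - Quarry - Orwell - Fern: 11+19+13+19+10+22+6 = 100
Fern - Hadley - Grove - Sutton - Orwell - Milton - Quarry - Fern: 11+19+13+11+23+10+27 = 114
Fern - Hadley - Grove - Sutton - Orwell - Quarry - Milton - Fern: 11+19+13+11+22+10+17 = 103
Fern - Hadley - Grove - Sutton - Quarry - Milton - Orwell - Fern: 11+19+13+28+10+23+6 = 110
Fern - Hadley - Grove - Sutton - Quarry - Orwell - Milton - Fern: 11+19+13+28+22+23+17 = 133
Fern - Hadley - Grove - Milton - Sutton - Orwell - Quarry - Fern: 11+19+15+19+11+22+27 = 124
Fern - Hadley - Grove - Milton - Sutton - Quarry - Orwell - Fern: 11+19+15+19+28+22+6 = 120
… (352 more)
Fern - Hadley - Sutton - Grove - Milton - Quarry - Orwell - Fern: 11+6+13+15+10+22+6 = 83  ← best
The minimum is 83.
One optimal route: Fern → Hadley → Sutton → Grove → Milton → Quarry → Orwell → Fern (or its reverse).

Minimum total distance: 83.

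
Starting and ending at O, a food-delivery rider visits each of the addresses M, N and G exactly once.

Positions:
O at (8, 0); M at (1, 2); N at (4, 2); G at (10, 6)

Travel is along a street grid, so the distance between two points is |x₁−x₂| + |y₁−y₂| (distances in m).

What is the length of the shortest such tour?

There are 3 distinct closed tours to check (reversals are equivalent).
O-M-N-G-O: 9+3+10+8 = 30
O-M-G-N-O: 9+13+10+6 = 38
O-N-M-G-O: 6+3+13+8 = 30
The minimum is 30.
One optimal route: O → M → N → G → O (or its reverse).

Shortest round trip = 30 m.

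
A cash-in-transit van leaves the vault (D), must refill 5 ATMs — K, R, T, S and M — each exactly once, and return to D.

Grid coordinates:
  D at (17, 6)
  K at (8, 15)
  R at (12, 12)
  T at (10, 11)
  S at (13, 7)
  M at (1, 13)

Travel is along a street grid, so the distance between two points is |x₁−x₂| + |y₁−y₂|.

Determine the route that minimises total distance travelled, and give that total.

With 5 stops there are 5!/2 = 60 distinct round trips (a route and its reverse cost the same).
D - K - R - T - S - M - D: 18+7+3+7+18+23 = 76
D - K - R - T - M - S - D: 18+7+3+11+18+5 = 62
D - K - R - S - T - M - D: 18+7+6+7+11+23 = 72
D - K - R - S - M - T - D: 18+7+6+18+11+12 = 72
D - K - R - M - T - S - D: 18+7+12+11+7+5 = 60
D - K - R - M - S - T - D: 18+7+12+18+7+12 = 74
D - K - T - R - S - M - D: 18+6+3+6+18+23 = 74
D - K - T - R - M - S - D: 18+6+3+12+18+5 = 62
D - K - T - S - R - M - D: 18+6+7+6+12+23 = 72
D - K - T - S - M - R - D: 18+6+7+18+12+11 = 72
D - K - T - M - R - S - D: 18+6+11+12+6+5 = 58
D - K - T - M - S - R - D: 18+6+11+18+6+11 = 70
D - K - S - R - T - M - D: 18+13+6+3+11+23 = 74
D - K - S - R - M - T - D: 18+13+6+12+11+12 = 72
… (46 more)
D - R - K - M - T - S - D: 11+7+9+11+7+5 = 50  ← best
The minimum is 50.
One optimal route: D → R → K → M → T → S → D (or its reverse).

Minimum total distance: 50.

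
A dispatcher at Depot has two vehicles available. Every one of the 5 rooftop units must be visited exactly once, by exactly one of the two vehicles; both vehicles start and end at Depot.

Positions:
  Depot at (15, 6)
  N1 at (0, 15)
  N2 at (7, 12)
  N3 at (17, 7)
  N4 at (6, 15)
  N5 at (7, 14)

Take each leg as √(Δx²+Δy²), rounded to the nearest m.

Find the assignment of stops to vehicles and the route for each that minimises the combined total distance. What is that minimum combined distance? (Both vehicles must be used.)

Minimum combined distance: 40 m.

Check every non-empty split of the stops between the two vehicles; for each half take its own optimal tour:
  {N1} + {N2, N3, N4, N5}: 34 + 28 = 62
  {N2} + {N1, N3, N4, N5}: 20 + 38 = 58
  {N1, N2} + {N3, N4, N5}: 35 + 28 = 63
  {N3} + {N1, N2, N4, N5}: 4 + 36 = 40
  {N1, N3} + {N2, N4, N5}: 38 + 25 = 63
  {N2, N3} + {N1, N4, N5}: 23 + 35 = 58
  … (15 splits in total)
Best: vehicle 1 Depot → N3 → Depot = 4; vehicle 2 Depot → N1 → N4 → N5 → N2 → Depot = 36; combined 40.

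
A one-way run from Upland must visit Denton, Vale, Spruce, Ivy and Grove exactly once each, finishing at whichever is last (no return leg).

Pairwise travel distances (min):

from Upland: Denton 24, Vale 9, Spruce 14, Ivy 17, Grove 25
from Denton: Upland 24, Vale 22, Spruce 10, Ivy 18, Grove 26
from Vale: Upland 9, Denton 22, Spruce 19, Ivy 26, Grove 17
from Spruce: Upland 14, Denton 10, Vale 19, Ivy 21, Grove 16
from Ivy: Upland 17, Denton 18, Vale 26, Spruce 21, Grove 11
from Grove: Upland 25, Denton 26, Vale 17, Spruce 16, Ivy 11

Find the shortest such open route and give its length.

There are 5! = 120 possible orderings.
Upland → Denton → Vale → Spruce → Ivy → Grove: 24+22+19+21+11 = 97
Upland → Denton → Vale → Spruce → Grove → Ivy: 24+22+19+16+11 = 92
Upland → Denton → Vale → Ivy → Spruce → Grove: 24+22+26+21+16 = 109
Upland → Denton → Vale → Ivy → Grove → Spruce: 24+22+26+11+16 = 99
Upland → Denton → Vale → Grove → Spruce → Ivy: 24+22+17+16+21 = 100
Upland → Denton → Vale → Grove → Ivy → Spruce: 24+22+17+11+21 = 95
Upland → Denton → Spruce → Vale → Ivy → Grove: 24+10+19+26+11 = 90
Upland → Denton → Spruce → Vale → Grove → Ivy: 24+10+19+17+11 = 81
Upland → Denton → Spruce → Ivy → Vale → Grove: 24+10+21+26+17 = 98
Upland → Denton → Spruce → Ivy → Grove → Vale: 24+10+21+11+17 = 83
Upland → Denton → Spruce → Grove → Vale → Ivy: 24+10+16+17+26 = 93
Upland → Denton → Spruce → Grove → Ivy → Vale: 24+10+16+11+26 = 87
Upland → Denton → Ivy → Vale → Spruce → Grove: 24+18+26+19+16 = 103
Upland → Denton → Ivy → Vale → Grove → Spruce: 24+18+26+17+16 = 101
… (106 more)
Upland → Vale → Grove → Ivy → Denton → Spruce: 9+17+11+18+10 = 65  ← best
The minimum is 65.
One shortest path: Upland → Vale → Grove → Ivy → Denton → Spruce.

Minimum one-way distance = 65 min.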